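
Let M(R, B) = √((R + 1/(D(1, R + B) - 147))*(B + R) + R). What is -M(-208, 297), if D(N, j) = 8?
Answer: -I*√361701491/139 ≈ -136.82*I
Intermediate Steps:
M(R, B) = √(R + (-1/139 + R)*(B + R)) (M(R, B) = √((R + 1/(8 - 147))*(B + R) + R) = √((R + 1/(-139))*(B + R) + R) = √((R - 1/139)*(B + R) + R) = √((-1/139 + R)*(B + R) + R) = √(R + (-1/139 + R)*(B + R)))
-M(-208, 297) = -√139*√(-1*297 - 1*(-208) + 139*(-208)*(1 + 297 - 208))/139 = -√139*√(-297 + 208 + 139*(-208)*90)/139 = -√139*√(-297 + 208 - 2602080)/139 = -√139*√(-2602169)/139 = -√139*I*√2602169/139 = -I*√361701491/139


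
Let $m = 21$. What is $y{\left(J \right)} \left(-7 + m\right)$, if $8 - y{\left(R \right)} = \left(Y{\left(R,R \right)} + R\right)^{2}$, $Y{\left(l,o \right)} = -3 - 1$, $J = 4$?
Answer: $112$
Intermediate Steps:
$Y{\left(l,o \right)} = -4$
$y{\left(R \right)} = 8 - \left(-4 + R\right)^{2}$
$y{\left(J \right)} \left(-7 + m\right) = \left(8 - \left(-4 + 4\right)^{2}\right) \left(-7 + 21\right) = \left(8 - 0^{2}\right) 14 = \left(8 - 0\right) 14 = \left(8 + 0\right) 14 = 8 \cdot 14 = 112$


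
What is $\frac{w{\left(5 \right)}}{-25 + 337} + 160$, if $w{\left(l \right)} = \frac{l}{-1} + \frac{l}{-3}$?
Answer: $\frac{37435}{234} \approx 159.98$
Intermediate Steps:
$w{\left(l \right)} = - \frac{4 l}{3}$ ($w{\left(l \right)} = l \left(-1\right) + l \left(- \frac{1}{3}\right) = - l - \frac{l}{3} = - \frac{4 l}{3}$)
$\frac{w{\left(5 \right)}}{-25 + 337} + 160 = \frac{\left(- \frac{4}{3}\right) 5}{-25 + 337} + 160 = \frac{1}{312} \left(- \frac{20}{3}\right) + 160 = - \frac{5}{234} + 160 = \frac{37435}{234}$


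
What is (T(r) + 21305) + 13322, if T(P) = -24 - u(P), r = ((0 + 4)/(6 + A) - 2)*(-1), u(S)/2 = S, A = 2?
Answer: 34600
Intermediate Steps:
u(S) = 2*S
r = 3/2 (r = ((0 + 4)/(6 + 2) - 2)*(-1) = (4/8 - 2)*(-1) = (4*(⅛) - 2)*(-1) = (½ - 2)*(-1) = -3/2*(-1) = 3/2 ≈ 1.5000)
T(P) = -24 - 2*P
(T(r) + 21305) + 13322 = ((-24 - 2*3/2) + 21305) + 13322 = ((-24 - 3) + 21305) + 13322 = (-27 + 21305) + 13322 = 21278 + 13322 = 34600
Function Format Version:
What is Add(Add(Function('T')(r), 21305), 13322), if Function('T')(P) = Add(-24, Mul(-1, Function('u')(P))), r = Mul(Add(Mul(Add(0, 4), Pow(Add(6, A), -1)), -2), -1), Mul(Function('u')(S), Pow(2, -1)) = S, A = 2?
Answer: 34600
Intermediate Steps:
Function('u')(S) = Mul(2, S)
r = Rational(3, 2) (r = Mul(Add(Mul(Add(0, 4), Pow(Add(6, 2), -1)), -2), -1) = Mul(Add(Mul(4, Pow(8, -1)), -2), -1) = Mul(Add(Mul(4, Rational(1, 8)), -2), -1) = Mul(Add(Rational(1, 2), -2), -1) = Mul(Rational(-3, 2), -1) = Rational(3, 2) ≈ 1.5000)
Function('T')(P) = Add(-24, Mul(-2, P)) (Function('T')(P) = Add(-24, Mul(-1, Mul(2, P))) = Add(-24, Mul(-2, P)))
Add(Add(Function('T')(r), 21305), 13322) = Add(Add(Add(-24, Mul(-2, Rational(3, 2))), 21305), 13322) = Add(Add(Add(-24, -3), 21305), 13322) = Add(Add(-27, 21305), 13322) = Add(21278, 13322) = 34600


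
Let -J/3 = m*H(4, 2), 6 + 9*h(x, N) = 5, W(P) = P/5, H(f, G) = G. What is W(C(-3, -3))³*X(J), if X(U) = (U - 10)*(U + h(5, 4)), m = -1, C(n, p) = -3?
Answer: 636/125 ≈ 5.0880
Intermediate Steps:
W(P) = P/5 (W(P) = P*(⅕) = P/5)
h(x, N) = -⅑ (h(x, N) = -⅔ + (⅑)*5 = -⅔ + 5/9 = -⅑)
J = 6 (J = -(-3)*2 = -3*(-2) = 6)
X(U) = (-10 + U)*(-⅑ + U) (X(U) = (U - 10)*(U - ⅑) = (-10 + U)*(-⅑ + U))
W(C(-3, -3))³*X(J) = ((⅕)*(-3))³*(10/9 + 6² - 91/9*6) = (-⅗)³*(10/9 + 36 - 182/3) = -27/125*(-212/9) = 636/125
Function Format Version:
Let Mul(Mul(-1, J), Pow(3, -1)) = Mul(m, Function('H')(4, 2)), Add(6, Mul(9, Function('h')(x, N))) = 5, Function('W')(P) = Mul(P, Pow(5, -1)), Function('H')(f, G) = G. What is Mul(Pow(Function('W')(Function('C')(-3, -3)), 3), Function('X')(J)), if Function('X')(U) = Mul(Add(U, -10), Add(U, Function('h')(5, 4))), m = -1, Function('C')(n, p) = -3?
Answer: Rational(636, 125) ≈ 5.0880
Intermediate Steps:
Function('W')(P) = Mul(Rational(1, 5), P) (Function('W')(P) = Mul(P, Rational(1, 5)) = Mul(Rational(1, 5), P))
Function('h')(x, N) = Rational(-1, 9) (Function('h')(x, N) = Add(Rational(-2, 3), Mul(Rational(1, 9), 5)) = Add(Rational(-2, 3), Rational(5, 9)) = Rational(-1, 9))
J = 6 (J = Mul(-3, Mul(-1, 2)) = Mul(-3, -2) = 6)
Function('X')(U) = Mul(Add(-10, U), Add(Rational(-1, 9), U)) (Function('X')(U) = Mul(Add(U, -10), Add(U, Rational(-1, 9))) = Mul(Add(-10, U), Add(Rational(-1, 9), U)))
Mul(Pow(Function('W')(Function('C')(-3, -3)), 3), Function('X')(J)) = Mul(Pow(Mul(Rational(1, 5), -3), 3), Add(Rational(10, 9), Pow(6, 2), Mul(Rational(-91, 9), 6))) = Mul(Pow(Rational(-3, 5), 3), Add(Rational(10, 9), 36, Rational(-182, 3))) = Mul(Rational(-27, 125), Rational(-212, 9)) = Rational(636, 125)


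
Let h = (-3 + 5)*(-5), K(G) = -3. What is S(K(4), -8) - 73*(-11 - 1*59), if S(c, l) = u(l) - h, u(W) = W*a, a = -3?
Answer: 5144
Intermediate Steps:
u(W) = -3*W (u(W) = W*(-3) = -3*W)
h = -10 (h = 2*(-5) = -10)
S(c, l) = 10 - 3*l (S(c, l) = -3*l - 1*(-10) = -3*l + 10 = 10 - 3*l)
S(K(4), -8) - 73*(-11 - 1*59) = (10 - 3*(-8)) - 73*(-11 - 1*59) = (10 + 24) - 73*(-11 - 59) = 34 - 73*(-70) = 34 + 5110 = 5144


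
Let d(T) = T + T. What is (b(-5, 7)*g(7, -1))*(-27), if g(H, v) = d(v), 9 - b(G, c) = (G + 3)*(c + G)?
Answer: 702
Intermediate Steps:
b(G, c) = 9 - (3 + G)*(G + c) (b(G, c) = 9 - (G + 3)*(c + G) = 9 - (3 + G)*(G + c))
d(T) = 2*T
g(H, v) = 2*v
(b(-5, 7)*g(7, -1))*(-27) = ((9 - 1*(-5)**2 - 3*(-5) - 3*7 - 1*(-5)*7)*(2*(-1)))*(-27) = ((9 - 1*25 + 15 - 21 + 35)*(-2))*(-27) = ((9 - 25 + 15 - 21 + 35)*(-2))*(-27) = (13*(-2))*(-27) = -26*(-27) = 702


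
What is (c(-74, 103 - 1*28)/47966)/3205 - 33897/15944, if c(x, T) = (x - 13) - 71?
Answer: -2605511621531/1225543771160 ≈ -2.1260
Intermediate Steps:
c(x, T) = -84 + x (c(x, T) = (-13 + x) - 71 = -84 + x)
(c(-74, 103 - 1*28)/47966)/3205 - 33897/15944 = ((-84 - 74)/47966)/3205 - 33897/15944 = -158*1/47966*(1/3205) - 33897*1/15944 = -79/23983*1/3205 - 33897/15944 = -79/76865515 - 33897/15944 = -2605511621531/1225543771160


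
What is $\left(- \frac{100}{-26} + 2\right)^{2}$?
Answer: $\frac{5776}{169} \approx 34.177$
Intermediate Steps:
$\left(- \frac{100}{-26} + 2\right)^{2} = \left(\left(-100\right) \left(- \frac{1}{26}\right) + 2\right)^{2} = \left(\frac{50}{13} + 2\right)^{2} = \left(\frac{76}{13}\right)^{2} = \frac{5776}{169}$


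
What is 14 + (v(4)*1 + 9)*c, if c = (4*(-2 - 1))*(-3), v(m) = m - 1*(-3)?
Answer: 590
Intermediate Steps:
v(m) = 3 + m (v(m) = m + 3 = 3 + m)
c = 36 (c = (4*(-3))*(-3) = -12*(-3) = 36)
14 + (v(4)*1 + 9)*c = 14 + ((3 + 4)*1 + 9)*36 = 14 + (7*1 + 9)*36 = 14 + (7 + 9)*36 = 14 + 16*36 = 14 + 576 = 590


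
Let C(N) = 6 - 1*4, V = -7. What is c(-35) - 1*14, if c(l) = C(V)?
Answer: -12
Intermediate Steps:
C(N) = 2 (C(N) = 6 - 4 = 2)
c(l) = 2
c(-35) - 1*14 = 2 - 1*14 = 2 - 14 = -12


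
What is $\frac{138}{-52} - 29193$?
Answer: $- \frac{759087}{26} \approx -29196.0$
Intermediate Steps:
$\frac{138}{-52} - 29193 = 138 \left(- \frac{1}{52}\right) - 29193 = - \frac{69}{26} - 29193 = - \frac{759087}{26}$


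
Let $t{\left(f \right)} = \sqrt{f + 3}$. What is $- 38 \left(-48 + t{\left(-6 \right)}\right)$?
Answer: $1824 - 38 i \sqrt{3} \approx 1824.0 - 65.818 i$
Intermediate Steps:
$t{\left(f \right)} = \sqrt{3 + f}$
$- 38 \left(-48 + t{\left(-6 \right)}\right) = - 38 \left(-48 + \sqrt{3 - 6}\right) = - 38 \left(-48 + \sqrt{-3}\right) = - 38 \left(-48 + i \sqrt{3}\right) = 1824 - 38 i \sqrt{3}$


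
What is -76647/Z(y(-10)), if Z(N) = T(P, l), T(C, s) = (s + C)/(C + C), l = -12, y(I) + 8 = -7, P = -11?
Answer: -1686234/23 ≈ -73315.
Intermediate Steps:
y(I) = -15 (y(I) = -8 - 7 = -15)
T(C, s) = (C + s)/(2*C) (T(C, s) = (C + s)/((2*C)) = (C + s)*(1/(2*C)) = (C + s)/(2*C))
Z(N) = 23/22 (Z(N) = (1/2)*(-11 - 12)/(-11) = (1/2)*(-1/11)*(-23) = 23/22)
-76647/Z(y(-10)) = -76647/23/22 = -76647*22/23 = -1686234/23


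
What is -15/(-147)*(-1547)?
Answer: -1105/7 ≈ -157.86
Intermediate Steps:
-15/(-147)*(-1547) = -15*(-1/147)*(-1547) = (5/49)*(-1547) = -1105/7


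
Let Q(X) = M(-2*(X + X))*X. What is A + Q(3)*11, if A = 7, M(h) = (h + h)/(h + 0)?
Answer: 73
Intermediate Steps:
M(h) = 2 (M(h) = (2*h)/h = 2)
Q(X) = 2*X
A + Q(3)*11 = 7 + (2*3)*11 = 7 + 6*11 = 7 + 66 = 73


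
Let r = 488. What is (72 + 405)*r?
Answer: 232776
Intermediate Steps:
(72 + 405)*r = (72 + 405)*488 = 477*488 = 232776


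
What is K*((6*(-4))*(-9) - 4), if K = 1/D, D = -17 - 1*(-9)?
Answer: -53/2 ≈ -26.500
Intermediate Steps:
D = -8 (D = -17 + 9 = -8)
K = -⅛ (K = 1/(-8) = -⅛ ≈ -0.12500)
K*((6*(-4))*(-9) - 4) = -((6*(-4))*(-9) - 4)/8 = -(-24*(-9) - 4)/8 = -(216 - 4)/8 = -⅛*212 = -53/2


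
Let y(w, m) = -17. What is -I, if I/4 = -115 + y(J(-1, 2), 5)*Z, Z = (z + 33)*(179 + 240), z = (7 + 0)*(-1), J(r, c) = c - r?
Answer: 741252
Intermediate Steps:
z = -7 (z = 7*(-1) = -7)
Z = 10894 (Z = (-7 + 33)*(179 + 240) = 26*419 = 10894)
I = -741252 (I = 4*(-115 - 17*10894) = 4*(-115 - 185198) = 4*(-185313) = -741252)
-I = -1*(-741252) = 741252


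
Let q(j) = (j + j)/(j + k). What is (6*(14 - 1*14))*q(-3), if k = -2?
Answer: 0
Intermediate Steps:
q(j) = 2*j/(-2 + j) (q(j) = (j + j)/(j - 2) = (2*j)/(-2 + j) = 2*j/(-2 + j))
(6*(14 - 1*14))*q(-3) = (6*(14 - 1*14))*(2*(-3)/(-2 - 3)) = (6*(14 - 14))*(2*(-3)/(-5)) = (6*0)*(2*(-3)*(-1/5)) = 0*(6/5) = 0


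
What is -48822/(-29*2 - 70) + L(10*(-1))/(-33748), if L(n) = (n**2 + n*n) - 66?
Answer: 205953463/539968 ≈ 381.42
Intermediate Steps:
L(n) = -66 + 2*n**2 (L(n) = (n**2 + n**2) - 66 = 2*n**2 - 66 = -66 + 2*n**2)
-48822/(-29*2 - 70) + L(10*(-1))/(-33748) = -48822/(-29*2 - 70) + (-66 + 2*(10*(-1))**2)/(-33748) = -48822/(-58 - 70) + (-66 + 2*(-10)**2)*(-1/33748) = -48822/(-128) + (-66 + 2*100)*(-1/33748) = -48822*(-1/128) + (-66 + 200)*(-1/33748) = 24411/64 + 134*(-1/33748) = 24411/64 - 67/16874 = 205953463/539968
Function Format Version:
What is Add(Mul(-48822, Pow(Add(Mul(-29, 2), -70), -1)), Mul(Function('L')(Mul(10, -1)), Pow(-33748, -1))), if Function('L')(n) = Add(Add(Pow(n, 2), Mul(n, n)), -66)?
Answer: Rational(205953463, 539968) ≈ 381.42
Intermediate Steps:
Function('L')(n) = Add(-66, Mul(2, Pow(n, 2))) (Function('L')(n) = Add(Add(Pow(n, 2), Pow(n, 2)), -66) = Add(Mul(2, Pow(n, 2)), -66) = Add(-66, Mul(2, Pow(n, 2))))
Add(Mul(-48822, Pow(Add(Mul(-29, 2), -70), -1)), Mul(Function('L')(Mul(10, -1)), Pow(-33748, -1))) = Add(Mul(-48822, Pow(Add(Mul(-29, 2), -70), -1)), Mul(Add(-66, Mul(2, Pow(Mul(10, -1), 2))), Pow(-33748, -1))) = Add(Mul(-48822, Pow(Add(-58, -70), -1)), Mul(Add(-66, Mul(2, Pow(-10, 2))), Rational(-1, 33748))) = Add(Mul(-48822, Pow(-128, -1)), Mul(Add(-66, Mul(2, 100)), Rational(-1, 33748))) = Add(Mul(-48822, Rational(-1, 128)), Mul(Add(-66, 200), Rational(-1, 33748))) = Add(Rational(24411, 64), Mul(134, Rational(-1, 33748))) = Add(Rational(24411, 64), Rational(-67, 16874)) = Rational(205953463, 539968)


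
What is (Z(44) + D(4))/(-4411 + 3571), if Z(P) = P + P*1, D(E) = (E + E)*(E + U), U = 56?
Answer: -71/105 ≈ -0.67619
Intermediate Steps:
D(E) = 2*E*(56 + E) (D(E) = (E + E)*(E + 56) = (2*E)*(56 + E) = 2*E*(56 + E))
Z(P) = 2*P (Z(P) = P + P = 2*P)
(Z(44) + D(4))/(-4411 + 3571) = (2*44 + 2*4*(56 + 4))/(-4411 + 3571) = (88 + 2*4*60)/(-840) = (88 + 480)*(-1/840) = 568*(-1/840) = -71/105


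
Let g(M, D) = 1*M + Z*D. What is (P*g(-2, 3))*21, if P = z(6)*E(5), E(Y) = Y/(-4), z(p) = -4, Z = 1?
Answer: 105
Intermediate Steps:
E(Y) = -Y/4 (E(Y) = Y*(-¼) = -Y/4)
g(M, D) = D + M (g(M, D) = 1*M + 1*D = M + D = D + M)
P = 5 (P = -(-1)*5 = -4*(-5/4) = 5)
(P*g(-2, 3))*21 = (5*(3 - 2))*21 = (5*1)*21 = 5*21 = 105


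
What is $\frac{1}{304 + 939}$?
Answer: $\frac{1}{1243} \approx 0.00080451$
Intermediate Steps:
$\frac{1}{304 + 939} = \frac{1}{1243}$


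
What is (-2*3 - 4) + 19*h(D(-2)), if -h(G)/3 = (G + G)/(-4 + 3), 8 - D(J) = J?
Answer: 1130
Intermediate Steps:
D(J) = 8 - J
h(G) = 6*G (h(G) = -3*(G + G)/(-4 + 3) = -3*2*G/(-1) = -3*2*G*(-1) = -(-6)*G = 6*G)
(-2*3 - 4) + 19*h(D(-2)) = (-2*3 - 4) + 19*(6*(8 - 1*(-2))) = (-6 - 4) + 19*(6*(8 + 2)) = -10 + 19*(6*10) = -10 + 19*60 = -10 + 1140 = 1130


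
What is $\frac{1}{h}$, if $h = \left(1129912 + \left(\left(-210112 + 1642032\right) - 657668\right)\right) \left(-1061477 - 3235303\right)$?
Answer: $- \frac{1}{8181773791920} \approx -1.2222 \cdot 10^{-13}$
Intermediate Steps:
$h = -8181773791920$ ($h = \left(1129912 + \left(1431920 - 657668\right)\right) \left(-4296780\right) = \left(1129912 + 774252\right) \left(-4296780\right) = 1904164 \left(-4296780\right) = -8181773791920$)
$\frac{1}{h} = \frac{1}{-8181773791920} = - \frac{1}{8181773791920}$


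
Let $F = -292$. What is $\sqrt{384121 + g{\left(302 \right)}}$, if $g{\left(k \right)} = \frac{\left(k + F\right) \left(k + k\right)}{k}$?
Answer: $\sqrt{384141} \approx 619.79$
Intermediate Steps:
$g{\left(k \right)} = -584 + 2 k$ ($g{\left(k \right)} = \frac{\left(k - 292\right) \left(k + k\right)}{k} = \frac{\left(-292 + k\right) 2 k}{k} = \frac{2 k \left(-292 + k\right)}{k} = -584 + 2 k$)
$\sqrt{384121 + g{\left(302 \right)}} = \sqrt{384121 + \left(-584 + 2 \cdot 302\right)} = \sqrt{384121 + \left(-584 + 604\right)} = \sqrt{384121 + 20} = \sqrt{384141}$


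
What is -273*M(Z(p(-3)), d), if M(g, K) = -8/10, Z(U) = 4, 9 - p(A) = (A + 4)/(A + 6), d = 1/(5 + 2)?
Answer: 1092/5 ≈ 218.40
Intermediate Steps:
d = ⅐ (d = 1/7 = ⅐ ≈ 0.14286)
p(A) = 9 - (4 + A)/(6 + A) (p(A) = 9 - (A + 4)/(A + 6) = 9 - (4 + A)/(6 + A))
M(g, K) = -⅘ (M(g, K) = -8*⅒ = -⅘)
-273*M(Z(p(-3)), d) = -273*(-⅘) = 1092/5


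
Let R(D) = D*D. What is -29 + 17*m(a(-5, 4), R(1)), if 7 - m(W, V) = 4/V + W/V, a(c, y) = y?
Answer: -46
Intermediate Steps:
R(D) = D**2
m(W, V) = 7 - 4/V - W/V (m(W, V) = 7 - (4/V + W/V) = 7 + (-4/V - W/V) = 7 - 4/V - W/V)
-29 + 17*m(a(-5, 4), R(1)) = -29 + 17*((-4 - 1*4 + 7*1**2)/(1**2)) = -29 + 17*((-4 - 4 + 7*1)/1) = -29 + 17*(1*(-4 - 4 + 7)) = -29 + 17*(1*(-1)) = -29 + 17*(-1) = -29 - 17 = -46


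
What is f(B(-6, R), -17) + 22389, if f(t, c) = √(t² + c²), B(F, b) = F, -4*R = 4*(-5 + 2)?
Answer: 22389 + 5*√13 ≈ 22407.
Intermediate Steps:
R = 3 (R = -(-5 + 2) = -(-3) = -¼*(-12) = 3)
f(t, c) = √(c² + t²)
f(B(-6, R), -17) + 22389 = √((-17)² + (-6)²) + 22389 = √(289 + 36) + 22389 = √325 + 22389 = 5*√13 + 22389 = 22389 + 5*√13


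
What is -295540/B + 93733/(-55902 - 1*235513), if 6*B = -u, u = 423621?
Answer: 159013822469/41149837905 ≈ 3.8643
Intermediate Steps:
B = -141207/2 (B = (-1*423621)/6 = (⅙)*(-423621) = -141207/2 ≈ -70604.)
-295540/B + 93733/(-55902 - 1*235513) = -295540/(-141207/2) + 93733/(-55902 - 1*235513) = -295540*(-2/141207) + 93733/(-55902 - 235513) = 591080/141207 + 93733/(-291415) = 591080/141207 + 93733*(-1/291415) = 591080/141207 - 93733/291415 = 159013822469/41149837905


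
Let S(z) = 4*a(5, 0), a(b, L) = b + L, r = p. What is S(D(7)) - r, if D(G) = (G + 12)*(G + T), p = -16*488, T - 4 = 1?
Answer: 7828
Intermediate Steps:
T = 5 (T = 4 + 1 = 5)
p = -7808
r = -7808
D(G) = (5 + G)*(12 + G) (D(G) = (G + 12)*(G + 5) = (12 + G)*(5 + G) = (5 + G)*(12 + G))
a(b, L) = L + b
S(z) = 20 (S(z) = 4*(0 + 5) = 4*5 = 20)
S(D(7)) - r = 20 - 1*(-7808) = 20 + 7808 = 7828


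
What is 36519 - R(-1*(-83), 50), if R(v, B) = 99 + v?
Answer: 36337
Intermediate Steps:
36519 - R(-1*(-83), 50) = 36519 - (99 - 1*(-83)) = 36519 - (99 + 83) = 36519 - 1*182 = 36519 - 182 = 36337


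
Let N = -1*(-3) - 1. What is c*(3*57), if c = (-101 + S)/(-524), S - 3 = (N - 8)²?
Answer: 5301/262 ≈ 20.233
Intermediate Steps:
N = 2 (N = 3 - 1 = 2)
S = 39 (S = 3 + (2 - 8)² = 3 + (-6)² = 3 + 36 = 39)
c = 31/262 (c = (-101 + 39)/(-524) = -62*(-1/524) = 31/262 ≈ 0.11832)
c*(3*57) = 31*(3*57)/262 = (31/262)*171 = 5301/262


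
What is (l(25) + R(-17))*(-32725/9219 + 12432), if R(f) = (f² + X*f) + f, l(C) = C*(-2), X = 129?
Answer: -10753952733/439 ≈ -2.4496e+7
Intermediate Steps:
l(C) = -2*C
R(f) = f² + 130*f (R(f) = (f² + 129*f) + f = f² + 130*f)
(l(25) + R(-17))*(-32725/9219 + 12432) = (-2*25 - 17*(130 - 17))*(-32725/9219 + 12432) = (-50 - 17*113)*(-32725*1/9219 + 12432) = (-50 - 1921)*(-4675/1317 + 12432) = -1971*16368269/1317 = -10753952733/439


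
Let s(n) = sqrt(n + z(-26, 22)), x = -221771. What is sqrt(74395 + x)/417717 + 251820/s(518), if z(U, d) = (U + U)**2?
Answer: 41970*sqrt(358)/179 + 4*I*sqrt(9211)/417717 ≈ 4436.4 + 0.00091903*I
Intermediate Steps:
z(U, d) = 4*U**2 (z(U, d) = (2*U)**2 = 4*U**2)
s(n) = sqrt(2704 + n) (s(n) = sqrt(n + 4*(-26)**2) = sqrt(n + 4*676) = sqrt(n + 2704) = sqrt(2704 + n))
sqrt(74395 + x)/417717 + 251820/s(518) = sqrt(74395 - 221771)/417717 + 251820/(sqrt(2704 + 518)) = sqrt(-147376)*(1/417717) + 251820/(sqrt(3222)) = (4*I*sqrt(9211))*(1/417717) + 251820/((3*sqrt(358))) = 4*I*sqrt(9211)/417717 + 251820*(sqrt(358)/1074) = 4*I*sqrt(9211)/417717 + 41970*sqrt(358)/179 = 41970*sqrt(358)/179 + 4*I*sqrt(9211)/417717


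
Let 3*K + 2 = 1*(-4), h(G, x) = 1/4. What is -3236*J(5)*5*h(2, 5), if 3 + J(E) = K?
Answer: 20225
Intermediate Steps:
h(G, x) = ¼
K = -2 (K = -⅔ + (1*(-4))/3 = -⅔ + (⅓)*(-4) = -⅔ - 4/3 = -2)
J(E) = -5 (J(E) = -3 - 2 = -5)
-3236*J(5)*5*h(2, 5) = -3236*(-5*5)/4 = -(-80900)/4 = -3236*(-25/4) = 20225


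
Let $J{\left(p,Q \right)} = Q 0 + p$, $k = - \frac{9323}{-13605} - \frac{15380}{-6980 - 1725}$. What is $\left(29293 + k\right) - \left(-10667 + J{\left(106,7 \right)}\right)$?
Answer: $\frac{944052079793}{23686305} \approx 39856.0$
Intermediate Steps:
$k = \frac{58080323}{23686305}$ ($k = \left(-9323\right) \left(- \frac{1}{13605}\right) - \frac{15380}{-8705} = \frac{9323}{13605} - - \frac{3076}{1741} = \frac{9323}{13605} + \frac{3076}{1741} = \frac{58080323}{23686305} \approx 2.4521$)
$J{\left(p,Q \right)} = p$ ($J{\left(p,Q \right)} = 0 + p = p$)
$\left(29293 + k\right) - \left(-10667 + J{\left(106,7 \right)}\right) = \left(29293 + \frac{58080323}{23686305}\right) + \left(10667 - 106\right) = \frac{693901012688}{23686305} + \left(10667 - 106\right) = \frac{693901012688}{23686305} + 10561 = \frac{944052079793}{23686305}$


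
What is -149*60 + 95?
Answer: -8845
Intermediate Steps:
-149*60 + 95 = -8940 + 95 = -8845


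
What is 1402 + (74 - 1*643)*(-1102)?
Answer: 628440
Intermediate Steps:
1402 + (74 - 1*643)*(-1102) = 1402 + (74 - 643)*(-1102) = 1402 - 569*(-1102) = 1402 + 627038 = 628440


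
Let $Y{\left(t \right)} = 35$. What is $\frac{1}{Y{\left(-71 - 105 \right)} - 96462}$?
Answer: $- \frac{1}{96427} \approx -1.0371 \cdot 10^{-5}$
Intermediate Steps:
$\frac{1}{Y{\left(-71 - 105 \right)} - 96462} = \frac{1}{35 - 96462} = \frac{1}{-96427} = - \frac{1}{96427}$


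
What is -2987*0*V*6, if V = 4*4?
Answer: 0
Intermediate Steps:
V = 16
-2987*0*V*6 = -2987*0*16*6 = -0*6 = -2987*0 = 0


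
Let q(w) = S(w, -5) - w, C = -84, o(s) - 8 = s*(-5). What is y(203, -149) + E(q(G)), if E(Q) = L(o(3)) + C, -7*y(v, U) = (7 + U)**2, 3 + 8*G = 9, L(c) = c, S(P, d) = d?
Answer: -20801/7 ≈ -2971.6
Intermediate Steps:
o(s) = 8 - 5*s (o(s) = 8 + s*(-5) = 8 - 5*s)
G = 3/4 (G = -3/8 + (1/8)*9 = -3/8 + 9/8 = 3/4 ≈ 0.75000)
q(w) = -5 - w
y(v, U) = -(7 + U)**2/7
E(Q) = -91 (E(Q) = (8 - 5*3) - 84 = (8 - 15) - 84 = -7 - 84 = -91)
y(203, -149) + E(q(G)) = -(7 - 149)**2/7 - 91 = -1/7*(-142)**2 - 91 = -1/7*20164 - 91 = -20164/7 - 91 = -20801/7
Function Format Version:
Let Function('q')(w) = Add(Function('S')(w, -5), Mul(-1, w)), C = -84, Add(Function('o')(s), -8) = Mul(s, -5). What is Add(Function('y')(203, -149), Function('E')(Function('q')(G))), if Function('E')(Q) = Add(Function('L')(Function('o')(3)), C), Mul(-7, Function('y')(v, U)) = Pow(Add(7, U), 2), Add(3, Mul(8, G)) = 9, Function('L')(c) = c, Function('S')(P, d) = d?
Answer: Rational(-20801, 7) ≈ -2971.6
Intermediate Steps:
Function('o')(s) = Add(8, Mul(-5, s)) (Function('o')(s) = Add(8, Mul(s, -5)) = Add(8, Mul(-5, s)))
G = Rational(3, 4) (G = Add(Rational(-3, 8), Mul(Rational(1, 8), 9)) = Add(Rational(-3, 8), Rational(9, 8)) = Rational(3, 4) ≈ 0.75000)
Function('q')(w) = Add(-5, Mul(-1, w))
Function('y')(v, U) = Mul(Rational(-1, 7), Pow(Add(7, U), 2))
Function('E')(Q) = -91 (Function('E')(Q) = Add(Add(8, Mul(-5, 3)), -84) = Add(Add(8, -15), -84) = Add(-7, -84) = -91)
Add(Function('y')(203, -149), Function('E')(Function('q')(G))) = Add(Mul(Rational(-1, 7), Pow(Add(7, -149), 2)), -91) = Add(Mul(Rational(-1, 7), Pow(-142, 2)), -91) = Add(Mul(Rational(-1, 7), 20164), -91) = Add(Rational(-20164, 7), -91) = Rational(-20801, 7)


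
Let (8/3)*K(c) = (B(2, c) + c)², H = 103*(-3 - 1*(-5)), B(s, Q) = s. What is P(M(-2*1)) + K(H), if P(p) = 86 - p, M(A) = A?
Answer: 16312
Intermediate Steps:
H = 206 (H = 103*(-3 + 5) = 103*2 = 206)
K(c) = 3*(2 + c)²/8
P(M(-2*1)) + K(H) = (86 - (-2)) + 3*(2 + 206)²/8 = (86 - 1*(-2)) + (3/8)*208² = (86 + 2) + (3/8)*43264 = 88 + 16224 = 16312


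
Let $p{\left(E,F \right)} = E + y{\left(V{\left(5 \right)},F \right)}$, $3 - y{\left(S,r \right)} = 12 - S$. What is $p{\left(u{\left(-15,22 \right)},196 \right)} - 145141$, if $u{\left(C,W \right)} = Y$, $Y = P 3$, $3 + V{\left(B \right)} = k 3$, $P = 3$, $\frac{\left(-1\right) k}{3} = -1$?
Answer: $-145135$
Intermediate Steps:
$k = 3$ ($k = \left(-3\right) \left(-1\right) = 3$)
$V{\left(B \right)} = 6$ ($V{\left(B \right)} = -3 + 3 \cdot 3 = -3 + 9 = 6$)
$y{\left(S,r \right)} = -9 + S$ ($y{\left(S,r \right)} = 3 - \left(12 - S\right) = 3 + \left(-12 + S\right) = -9 + S$)
$Y = 9$ ($Y = 3 \cdot 3 = 9$)
$u{\left(C,W \right)} = 9$
$p{\left(E,F \right)} = -3 + E$ ($p{\left(E,F \right)} = E + \left(-9 + 6\right) = E - 3 = -3 + E$)
$p{\left(u{\left(-15,22 \right)},196 \right)} - 145141 = \left(-3 + 9\right) - 145141 = 6 - 145141 = -145135$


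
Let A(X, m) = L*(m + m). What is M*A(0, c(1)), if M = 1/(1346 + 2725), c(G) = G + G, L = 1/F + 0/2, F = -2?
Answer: -2/4071 ≈ -0.00049128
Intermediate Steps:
L = -½ (L = 1/(-2) + 0/2 = 1*(-½) + 0*(½) = -½ + 0 = -½ ≈ -0.50000)
c(G) = 2*G
A(X, m) = -m (A(X, m) = -(m + m)/2 = -m)
M = 1/4071 ≈ 0.00024564
M*A(0, c(1)) = (-2)/4071 = (-1*2)/4071 = (1/4071)*(-2) = -2/4071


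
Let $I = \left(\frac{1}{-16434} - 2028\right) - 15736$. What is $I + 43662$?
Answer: $\frac{425607731}{16434} \approx 25898.0$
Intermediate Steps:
$I = - \frac{291933577}{16434}$ ($I = \left(- \frac{1}{16434} - 2028\right) - 15736 = - \frac{33328153}{16434} - 15736 = - \frac{291933577}{16434} \approx -17764.0$)
$I + 43662 = - \frac{291933577}{16434} + 43662 = \frac{425607731}{16434}$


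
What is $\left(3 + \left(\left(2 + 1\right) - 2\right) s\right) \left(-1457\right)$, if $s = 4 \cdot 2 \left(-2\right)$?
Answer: $18941$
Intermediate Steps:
$s = -16$ ($s = 8 \left(-2\right) = -16$)
$\left(3 + \left(\left(2 + 1\right) - 2\right) s\right) \left(-1457\right) = \left(3 + \left(\left(2 + 1\right) - 2\right) \left(-16\right)\right) \left(-1457\right) = \left(3 + \left(3 - 2\right) \left(-16\right)\right) \left(-1457\right) = \left(3 + 1 \left(-16\right)\right) \left(-1457\right) = \left(3 - 16\right) \left(-1457\right) = \left(-13\right) \left(-1457\right) = 18941$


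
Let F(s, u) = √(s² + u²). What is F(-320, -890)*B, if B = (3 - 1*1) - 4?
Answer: -20*√8945 ≈ -1891.6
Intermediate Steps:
B = -2 (B = (3 - 1) - 4 = 2 - 4 = -2)
F(-320, -890)*B = √((-320)² + (-890)²)*(-2) = √(102400 + 792100)*(-2) = √894500*(-2) = (10*√8945)*(-2) = -20*√8945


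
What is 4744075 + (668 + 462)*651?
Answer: 5479705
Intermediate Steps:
4744075 + (668 + 462)*651 = 4744075 + 1130*651 = 4744075 + 735630 = 5479705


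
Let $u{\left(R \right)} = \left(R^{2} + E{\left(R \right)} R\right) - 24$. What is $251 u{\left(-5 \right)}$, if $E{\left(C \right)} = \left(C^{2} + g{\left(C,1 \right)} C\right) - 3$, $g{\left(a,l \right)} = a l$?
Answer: $-58734$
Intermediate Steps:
$E{\left(C \right)} = -3 + 2 C^{2}$ ($E{\left(C \right)} = \left(C^{2} + C 1 C\right) - 3 = \left(C^{2} + C C\right) - 3 = \left(C^{2} + C^{2}\right) - 3 = 2 C^{2} - 3 = -3 + 2 C^{2}$)
$u{\left(R \right)} = -24 + R^{2} + R \left(-3 + 2 R^{2}\right)$ ($u{\left(R \right)} = \left(R^{2} + \left(-3 + 2 R^{2}\right) R\right) - 24 = \left(R^{2} + R \left(-3 + 2 R^{2}\right)\right) - 24 = -24 + R^{2} + R \left(-3 + 2 R^{2}\right)$)
$251 u{\left(-5 \right)} = 251 \left(-24 + \left(-5\right)^{2} - 5 \left(-3 + 2 \left(-5\right)^{2}\right)\right) = 251 \left(-24 + 25 - 5 \left(-3 + 2 \cdot 25\right)\right) = 251 \left(-24 + 25 - 5 \left(-3 + 50\right)\right) = 251 \left(-24 + 25 - 235\right) = 251 \left(-234\right) = -58734$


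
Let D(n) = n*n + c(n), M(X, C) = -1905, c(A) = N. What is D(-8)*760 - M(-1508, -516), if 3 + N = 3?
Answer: 50545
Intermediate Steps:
N = 0 (N = -3 + 3 = 0)
c(A) = 0
D(n) = n² (D(n) = n*n + 0 = n² + 0 = n²)
D(-8)*760 - M(-1508, -516) = (-8)²*760 - 1*(-1905) = 64*760 + 1905 = 48640 + 1905 = 50545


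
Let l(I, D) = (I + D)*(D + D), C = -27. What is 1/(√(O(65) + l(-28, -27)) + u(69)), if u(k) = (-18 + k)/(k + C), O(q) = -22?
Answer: -238/577519 + 392*√737/577519 ≈ 0.018015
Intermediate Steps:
l(I, D) = 2*D*(D + I) (l(I, D) = (D + I)*(2*D) = 2*D*(D + I))
u(k) = (-18 + k)/(-27 + k) (u(k) = (-18 + k)/(k - 27) = (-18 + k)/(-27 + k))
1/(√(O(65) + l(-28, -27)) + u(69)) = 1/(√(-22 + 2*(-27)*(-27 - 28)) + (-18 + 69)/(-27 + 69)) = 1/(√(-22 + 2*(-27)*(-55)) + 51/42) = 1/(√(-22 + 2970) + (1/42)*51) = 1/(√2948 + 17/14) = 1/(2*√737 + 17/14) = 1/(17/14 + 2*√737)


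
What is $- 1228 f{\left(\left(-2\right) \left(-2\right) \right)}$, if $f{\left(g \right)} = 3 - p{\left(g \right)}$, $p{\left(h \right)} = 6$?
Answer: $3684$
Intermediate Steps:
$f{\left(g \right)} = -3$ ($f{\left(g \right)} = 3 - 6 = -3$)
$- 1228 f{\left(\left(-2\right) \left(-2\right) \right)} = \left(-1228\right) \left(-3\right) = 3684$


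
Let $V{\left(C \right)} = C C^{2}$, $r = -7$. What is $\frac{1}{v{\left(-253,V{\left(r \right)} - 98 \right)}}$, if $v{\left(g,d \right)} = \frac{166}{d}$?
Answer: $- \frac{441}{166} \approx -2.6566$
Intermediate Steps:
$V{\left(C \right)} = C^{3}$
$\frac{1}{v{\left(-253,V{\left(r \right)} - 98 \right)}} = \frac{1}{166 \frac{1}{\left(-7\right)^{3} - 98}} = \frac{1}{166 \frac{1}{-343 - 98}} = \frac{1}{166 \frac{1}{-441}} = \frac{1}{166 \left(- \frac{1}{441}\right)} = \frac{1}{- \frac{166}{441}} = - \frac{441}{166}$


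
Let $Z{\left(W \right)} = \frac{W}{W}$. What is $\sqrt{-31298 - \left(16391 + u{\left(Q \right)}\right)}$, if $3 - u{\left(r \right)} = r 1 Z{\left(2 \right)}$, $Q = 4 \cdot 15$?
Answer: $4 i \sqrt{2977} \approx 218.25 i$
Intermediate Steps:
$Q = 60$
$Z{\left(W \right)} = 1$
$u{\left(r \right)} = 3 - r$ ($u{\left(r \right)} = 3 - r 1 \cdot 1 = 3 - r 1 = 3 - r$)
$\sqrt{-31298 - \left(16391 + u{\left(Q \right)}\right)} = \sqrt{-31298 - \left(16394 - 60\right)} = \sqrt{-31298 - 16334} = \sqrt{-47632} = 4 i \sqrt{2977}$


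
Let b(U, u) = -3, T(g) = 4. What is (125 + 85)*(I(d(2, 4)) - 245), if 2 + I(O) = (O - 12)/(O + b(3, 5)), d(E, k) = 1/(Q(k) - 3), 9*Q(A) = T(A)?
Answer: -664335/13 ≈ -51103.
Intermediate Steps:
Q(A) = 4/9 (Q(A) = (⅑)*4 = 4/9)
d(E, k) = -9/23 (d(E, k) = 1/(4/9 - 3) = 1/(-23/9) = -9/23)
I(O) = -2 + (-12 + O)/(-3 + O) (I(O) = -2 + (O - 12)/(O - 3) = -2 + (-12 + O)/(-3 + O))
(125 + 85)*(I(d(2, 4)) - 245) = (125 + 85)*((-6 - 1*(-9/23))/(-3 - 9/23) - 245) = 210*((-6 + 9/23)/(-78/23) - 245) = 210*(-23/78*(-129/23) - 245) = 210*(43/26 - 245) = 210*(-6327/26) = -664335/13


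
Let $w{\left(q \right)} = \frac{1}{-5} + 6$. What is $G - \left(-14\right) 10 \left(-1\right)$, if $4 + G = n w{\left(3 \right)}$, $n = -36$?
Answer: $- \frac{1764}{5} \approx -352.8$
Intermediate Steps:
$w{\left(q \right)} = \frac{29}{5}$ ($w{\left(q \right)} = - \frac{1}{5} + 6 = \frac{29}{5}$)
$G = - \frac{1064}{5}$ ($G = -4 - \frac{1044}{5} = - \frac{1064}{5} \approx -212.8$)
$G - \left(-14\right) 10 \left(-1\right) = - \frac{1064}{5} - \left(-14\right) 10 \left(-1\right) = - \frac{1064}{5} - \left(-140\right) \left(-1\right) = - \frac{1064}{5} - 140 = - \frac{1764}{5}$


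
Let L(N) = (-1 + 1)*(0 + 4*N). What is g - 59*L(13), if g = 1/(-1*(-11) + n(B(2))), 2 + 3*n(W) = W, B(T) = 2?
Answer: 1/11 ≈ 0.090909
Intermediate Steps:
n(W) = -2/3 + W/3
L(N) = 0 (L(N) = 0*(4*N) = 0)
g = 1/11 (g = 1/(-1*(-11) + (-2/3 + (1/3)*2)) = 1/(11 + (-2/3 + 2/3)) = 1/(11 + 0) = 1/11 ≈ 0.090909)
g - 59*L(13) = 1/11 - 59*0 = 1/11 + 0 = 1/11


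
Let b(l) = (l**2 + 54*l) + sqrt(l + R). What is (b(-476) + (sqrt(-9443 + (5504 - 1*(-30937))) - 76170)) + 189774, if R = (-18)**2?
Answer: 314476 + sqrt(26998) + 2*I*sqrt(38) ≈ 3.1464e+5 + 12.329*I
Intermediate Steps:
R = 324
b(l) = l**2 + sqrt(324 + l) + 54*l (b(l) = (l**2 + 54*l) + sqrt(l + 324) = (l**2 + 54*l) + sqrt(324 + l) = l**2 + sqrt(324 + l) + 54*l)
(b(-476) + (sqrt(-9443 + (5504 - 1*(-30937))) - 76170)) + 189774 = (((-476)**2 + sqrt(324 - 476) + 54*(-476)) + (sqrt(-9443 + (5504 - 1*(-30937))) - 76170)) + 189774 = ((226576 + sqrt(-152) - 25704) + (sqrt(-9443 + (5504 + 30937)) - 76170)) + 189774 = ((226576 + 2*I*sqrt(38) - 25704) + (sqrt(-9443 + 36441) - 76170)) + 189774 = ((200872 + 2*I*sqrt(38)) + (sqrt(26998) - 76170)) + 189774 = ((200872 + 2*I*sqrt(38)) + (-76170 + sqrt(26998))) + 189774 = (124702 + sqrt(26998) + 2*I*sqrt(38)) + 189774 = 314476 + sqrt(26998) + 2*I*sqrt(38)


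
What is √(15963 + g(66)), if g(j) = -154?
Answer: √15809 ≈ 125.73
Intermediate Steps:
√(15963 + g(66)) = √(15963 - 154) = √15809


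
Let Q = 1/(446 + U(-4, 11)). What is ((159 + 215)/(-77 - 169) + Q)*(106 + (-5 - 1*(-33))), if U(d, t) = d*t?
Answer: -8339/41 ≈ -203.39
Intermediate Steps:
Q = 1/402 (Q = 1/(446 - 4*11) = 1/(446 - 44) = 1/402 ≈ 0.0024876)
((159 + 215)/(-77 - 169) + Q)*(106 + (-5 - 1*(-33))) = ((159 + 215)/(-77 - 169) + 1/402)*(106 + (-5 - 1*(-33))) = (374/(-246) + 1/402)*(106 + (-5 + 33)) = (374*(-1/246) + 1/402)*(106 + 28) = (-187/123 + 1/402)*134 = -8339/5494*134 = -8339/41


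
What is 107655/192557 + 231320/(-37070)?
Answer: -4055151439/713808799 ≈ -5.6810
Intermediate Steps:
107655/192557 + 231320/(-37070) = 107655*(1/192557) + 231320*(-1/37070) = 107655/192557 - 23132/3707 = -4055151439/713808799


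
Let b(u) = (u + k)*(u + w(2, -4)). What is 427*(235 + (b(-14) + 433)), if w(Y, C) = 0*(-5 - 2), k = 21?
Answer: 243390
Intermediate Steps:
w(Y, C) = 0 (w(Y, C) = 0*(-7) = 0)
b(u) = u*(21 + u) (b(u) = (u + 21)*(u + 0) = (21 + u)*u = u*(21 + u))
427*(235 + (b(-14) + 433)) = 427*(235 + (-14*(21 - 14) + 433)) = 427*(235 + (-14*7 + 433)) = 427*(235 + (-98 + 433)) = 427*(235 + 335) = 427*570 = 243390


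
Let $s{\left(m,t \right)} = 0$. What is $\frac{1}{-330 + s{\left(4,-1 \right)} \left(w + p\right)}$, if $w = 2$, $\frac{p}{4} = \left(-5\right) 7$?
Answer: $- \frac{1}{330} \approx -0.0030303$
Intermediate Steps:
$p = -140$ ($p = 4 \left(\left(-5\right) 7\right) = 4 \left(-35\right) = -140$)
$\frac{1}{-330 + s{\left(4,-1 \right)} \left(w + p\right)} = \frac{1}{-330 + 0 \left(2 - 140\right)} = \frac{1}{-330 + 0 \left(-138\right)} = \frac{1}{-330 + 0} = \frac{1}{-330} = - \frac{1}{330}$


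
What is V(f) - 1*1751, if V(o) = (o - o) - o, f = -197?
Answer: -1554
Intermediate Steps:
V(o) = -o (V(o) = 0 - o = -o)
V(f) - 1*1751 = -1*(-197) - 1*1751 = 197 - 1751 = -1554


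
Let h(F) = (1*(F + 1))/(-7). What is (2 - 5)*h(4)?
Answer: 15/7 ≈ 2.1429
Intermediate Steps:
h(F) = -1/7 - F/7 (h(F) = (1*(1 + F))*(-1/7) = (1 + F)*(-1/7) = -1/7 - F/7)
(2 - 5)*h(4) = (2 - 5)*(-1/7 - 1/7*4) = -3*(-1/7 - 4/7) = -3*(-5/7) = 15/7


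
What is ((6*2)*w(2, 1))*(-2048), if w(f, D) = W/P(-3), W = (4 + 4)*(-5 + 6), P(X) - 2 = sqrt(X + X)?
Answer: -196608/5 + 98304*I*sqrt(6)/5 ≈ -39322.0 + 48159.0*I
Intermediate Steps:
P(X) = 2 + sqrt(2)*sqrt(X) (P(X) = 2 + sqrt(X + X) = 2 + sqrt(2*X) = 2 + sqrt(2)*sqrt(X))
W = 8 (W = 8*1 = 8)
w(f, D) = 8/(2 + I*sqrt(6)) (w(f, D) = 8/(2 + sqrt(2)*sqrt(-3)) = 8/(2 + sqrt(2)*(I*sqrt(3))) = 8/(2 + I*sqrt(6)))
((6*2)*w(2, 1))*(-2048) = ((6*2)*(8/5 - 4*I*sqrt(6)/5))*(-2048) = (12*(8/5 - 4*I*sqrt(6)/5))*(-2048) = (96/5 - 48*I*sqrt(6)/5)*(-2048) = -196608/5 + 98304*I*sqrt(6)/5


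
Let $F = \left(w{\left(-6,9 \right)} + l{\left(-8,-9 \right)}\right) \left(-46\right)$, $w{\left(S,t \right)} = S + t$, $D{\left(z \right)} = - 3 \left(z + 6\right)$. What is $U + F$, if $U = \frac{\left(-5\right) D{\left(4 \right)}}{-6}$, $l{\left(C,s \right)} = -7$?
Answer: $159$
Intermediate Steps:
$D{\left(z \right)} = -18 - 3 z$ ($D{\left(z \right)} = - 3 \left(6 + z\right) = -18 - 3 z$)
$U = -25$ ($U = \frac{\left(-5\right) \left(-18 - 12\right)}{-6} = - 5 \left(-18 - 12\right) \left(- \frac{1}{6}\right) = \left(-5\right) \left(-30\right) \left(- \frac{1}{6}\right) = 150 \left(- \frac{1}{6}\right) = -25$)
$F = 184$ ($F = \left(\left(-6 + 9\right) - 7\right) \left(-46\right) = \left(3 - 7\right) \left(-46\right) = \left(-4\right) \left(-46\right) = 184$)
$U + F = -25 + 184 = 159$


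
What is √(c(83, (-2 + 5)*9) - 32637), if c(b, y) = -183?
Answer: 2*I*√8205 ≈ 181.16*I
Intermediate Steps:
√(c(83, (-2 + 5)*9) - 32637) = √(-183 - 32637) = √(-32820) = 2*I*√8205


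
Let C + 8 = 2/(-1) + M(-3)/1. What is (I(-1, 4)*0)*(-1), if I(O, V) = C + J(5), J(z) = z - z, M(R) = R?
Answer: 0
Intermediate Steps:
J(z) = 0
C = -13 (C = -8 + (2/(-1) - 3/1) = -8 + (2*(-1) - 3*1) = -8 + (-2 - 3) = -8 - 5 = -13)
I(O, V) = -13 (I(O, V) = -13 + 0 = -13)
(I(-1, 4)*0)*(-1) = -13*0*(-1) = 0*(-1) = 0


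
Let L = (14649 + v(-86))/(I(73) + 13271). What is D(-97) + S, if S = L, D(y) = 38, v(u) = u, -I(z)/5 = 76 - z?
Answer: 518291/13256 ≈ 39.099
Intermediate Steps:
I(z) = -380 + 5*z (I(z) = -5*(76 - z) = -380 + 5*z)
L = 14563/13256 (L = (14649 - 86)/((-380 + 5*73) + 13271) = 14563/((-380 + 365) + 13271) = 14563/(-15 + 13271) = 14563/13256 ≈ 1.0986)
S = 14563/13256 ≈ 1.0986
D(-97) + S = 38 + 14563/13256 = 518291/13256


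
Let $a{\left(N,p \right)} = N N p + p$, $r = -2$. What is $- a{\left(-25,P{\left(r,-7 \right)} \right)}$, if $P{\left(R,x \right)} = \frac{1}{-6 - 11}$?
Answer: $\frac{626}{17} \approx 36.824$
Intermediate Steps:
$P{\left(R,x \right)} = - \frac{1}{17}$ ($P{\left(R,x \right)} = \frac{1}{-17} = - \frac{1}{17}$)
$a{\left(N,p \right)} = p + p N^{2}$ ($a{\left(N,p \right)} = N^{2} p + p = p N^{2} + p = p + p N^{2}$)
$- a{\left(-25,P{\left(r,-7 \right)} \right)} = - \frac{\left(-1\right) \left(1 + \left(-25\right)^{2}\right)}{17} = - \frac{\left(-1\right) \left(1 + 625\right)}{17} = - \frac{\left(-1\right) 626}{17} = \left(-1\right) \left(- \frac{626}{17}\right) = \frac{626}{17}$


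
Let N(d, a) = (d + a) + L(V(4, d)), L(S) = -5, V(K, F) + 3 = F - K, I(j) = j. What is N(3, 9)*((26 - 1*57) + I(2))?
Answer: -203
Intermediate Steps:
V(K, F) = -3 + F - K (V(K, F) = -3 + (F - K) = -3 + F - K)
N(d, a) = -5 + a + d (N(d, a) = (d + a) - 5 = (a + d) - 5 = -5 + a + d)
N(3, 9)*((26 - 1*57) + I(2)) = (-5 + 9 + 3)*((26 - 1*57) + 2) = 7*((26 - 57) + 2) = 7*(-31 + 2) = 7*(-29) = -203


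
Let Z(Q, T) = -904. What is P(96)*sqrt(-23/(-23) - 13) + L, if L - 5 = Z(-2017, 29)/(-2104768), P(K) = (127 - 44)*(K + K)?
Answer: 1315593/263096 + 31872*I*sqrt(3) ≈ 5.0004 + 55204.0*I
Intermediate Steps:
P(K) = 166*K (P(K) = 83*(2*K) = 166*K)
L = 1315593/263096 (L = 5 - 904/(-2104768) = 5 - 904*(-1/2104768) = 5 + 113/263096 = 1315593/263096 ≈ 5.0004)
P(96)*sqrt(-23/(-23) - 13) + L = (166*96)*sqrt(-23/(-23) - 13) + 1315593/263096 = 15936*sqrt(-23*(-1/23) - 13) + 1315593/263096 = 15936*sqrt(1 - 13) + 1315593/263096 = 15936*sqrt(-12) + 1315593/263096 = 15936*(2*I*sqrt(3)) + 1315593/263096 = 31872*I*sqrt(3) + 1315593/263096 = 1315593/263096 + 31872*I*sqrt(3)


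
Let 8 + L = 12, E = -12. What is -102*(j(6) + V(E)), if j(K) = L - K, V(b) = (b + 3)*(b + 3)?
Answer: -8058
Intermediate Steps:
V(b) = (3 + b)² (V(b) = (3 + b)*(3 + b) = (3 + b)²)
L = 4 (L = -8 + 12 = 4)
j(K) = 4 - K
-102*(j(6) + V(E)) = -102*((4 - 1*6) + (3 - 12)²) = -102*((4 - 6) + (-9)²) = -102*(-2 + 81) = -102*79 = -8058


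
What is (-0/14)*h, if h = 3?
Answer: 0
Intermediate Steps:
(-0/14)*h = -0/14*3 = -16*0*3 = 0*3 = 0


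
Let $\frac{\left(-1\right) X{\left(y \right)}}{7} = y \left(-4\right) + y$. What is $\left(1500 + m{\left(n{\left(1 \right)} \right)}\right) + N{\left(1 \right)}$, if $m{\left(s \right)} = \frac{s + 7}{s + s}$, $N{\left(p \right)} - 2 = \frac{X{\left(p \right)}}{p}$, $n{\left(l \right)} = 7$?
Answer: $1524$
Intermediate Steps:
$X{\left(y \right)} = 21 y$ ($X{\left(y \right)} = - 7 \left(y \left(-4\right) + y\right) = - 7 \left(- 4 y + y\right) = - 7 \left(- 3 y\right) = 21 y$)
$N{\left(p \right)} = 23$ ($N{\left(p \right)} = 2 + \frac{21 p}{p} = 2 + 21 = 23$)
$m{\left(s \right)} = \frac{7 + s}{2 s}$
$\left(1500 + m{\left(n{\left(1 \right)} \right)}\right) + N{\left(1 \right)} = \left(1500 + \frac{7 + 7}{2 \cdot 7}\right) + 23 = \left(1500 + \frac{1}{2} \cdot \frac{1}{7} \cdot 14\right) + 23 = \left(1500 + 1\right) + 23 = 1501 + 23 = 1524$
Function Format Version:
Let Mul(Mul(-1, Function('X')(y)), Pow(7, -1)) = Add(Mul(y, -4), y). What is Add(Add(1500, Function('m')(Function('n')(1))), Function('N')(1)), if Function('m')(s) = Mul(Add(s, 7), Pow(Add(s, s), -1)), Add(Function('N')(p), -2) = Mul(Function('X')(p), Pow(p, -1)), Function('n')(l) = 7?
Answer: 1524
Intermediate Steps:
Function('X')(y) = Mul(21, y) (Function('X')(y) = Mul(-7, Add(Mul(y, -4), y)) = Mul(-7, Add(Mul(-4, y), y)) = Mul(-7, Mul(-3, y)) = Mul(21, y))
Function('N')(p) = 23 (Function('N')(p) = Add(2, Mul(Mul(21, p), Pow(p, -1))) = Add(2, 21) = 23)
Function('m')(s) = Mul(Rational(1, 2), Pow(s, -1), Add(7, s)) (Function('m')(s) = Mul(Add(7, s), Pow(Mul(2, s), -1)) = Mul(Add(7, s), Mul(Rational(1, 2), Pow(s, -1))) = Mul(Rational(1, 2), Pow(s, -1), Add(7, s)))
Add(Add(1500, Function('m')(Function('n')(1))), Function('N')(1)) = Add(Add(1500, Mul(Rational(1, 2), Pow(7, -1), Add(7, 7))), 23) = Add(Add(1500, Mul(Rational(1, 2), Rational(1, 7), 14)), 23) = Add(Add(1500, 1), 23) = Add(1501, 23) = 1524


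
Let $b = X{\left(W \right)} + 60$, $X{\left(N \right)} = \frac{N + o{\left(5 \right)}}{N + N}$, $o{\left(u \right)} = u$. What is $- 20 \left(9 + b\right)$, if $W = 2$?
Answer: $-1415$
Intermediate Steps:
$X{\left(N \right)} = \frac{5 + N}{2 N}$ ($X{\left(N \right)} = \frac{N + 5}{N + N} = \frac{5 + N}{2 N}$)
$b = \frac{247}{4}$ ($b = \frac{5 + 2}{2 \cdot 2} + 60 = \frac{1}{2} \cdot \frac{1}{2} \cdot 7 + 60 = \frac{7}{4} + 60 = \frac{247}{4} \approx 61.75$)
$- 20 \left(9 + b\right) = - 20 \left(9 + \frac{247}{4}\right) = \left(-20\right) \frac{283}{4} = -1415$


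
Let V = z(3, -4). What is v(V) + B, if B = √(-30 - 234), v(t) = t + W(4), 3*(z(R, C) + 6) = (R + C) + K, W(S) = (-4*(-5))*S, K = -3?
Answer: 218/3 + 2*I*√66 ≈ 72.667 + 16.248*I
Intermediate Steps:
W(S) = 20*S
z(R, C) = -7 + C/3 + R/3 (z(R, C) = -6 + ((R + C) - 3)/3 = -6 + ((C + R) - 3)/3 = -6 + (-3 + C + R)/3 = -6 + (-1 + C/3 + R/3) = -7 + C/3 + R/3)
V = -22/3 (V = -7 + (⅓)*(-4) + (⅓)*3 = -7 - 4/3 + 1 = -22/3 ≈ -7.3333)
v(t) = 80 + t (v(t) = t + 20*4 = t + 80 = 80 + t)
B = 2*I*√66 (B = √(-264) = 2*I*√66 ≈ 16.248*I)
v(V) + B = (80 - 22/3) + 2*I*√66 = 218/3 + 2*I*√66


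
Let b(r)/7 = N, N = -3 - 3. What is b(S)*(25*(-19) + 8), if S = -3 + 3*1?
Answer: 19614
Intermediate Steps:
N = -6
S = 0 (S = -3 + 3 = 0)
b(r) = -42 (b(r) = 7*(-6) = -42)
b(S)*(25*(-19) + 8) = -42*(25*(-19) + 8) = -42*(-475 + 8) = -42*(-467) = 19614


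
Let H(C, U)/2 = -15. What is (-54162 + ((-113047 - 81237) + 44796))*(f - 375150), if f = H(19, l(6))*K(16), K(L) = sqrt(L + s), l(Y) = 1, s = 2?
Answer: 76399297500 + 18328500*sqrt(2) ≈ 7.6425e+10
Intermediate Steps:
H(C, U) = -30 (H(C, U) = 2*(-15) = -30)
K(L) = sqrt(2 + L) (K(L) = sqrt(L + 2) = sqrt(2 + L))
f = -90*sqrt(2) (f = -30*sqrt(2 + 16) = -90*sqrt(2) ≈ -127.28)
(-54162 + ((-113047 - 81237) + 44796))*(f - 375150) = (-54162 + ((-113047 - 81237) + 44796))*(-90*sqrt(2) - 375150) = (-54162 + (-194284 + 44796))*(-375150 - 90*sqrt(2)) = (-54162 - 149488)*(-375150 - 90*sqrt(2)) = -203650*(-375150 - 90*sqrt(2)) = 76399297500 + 18328500*sqrt(2)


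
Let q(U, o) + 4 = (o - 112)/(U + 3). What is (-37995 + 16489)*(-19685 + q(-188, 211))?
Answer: 78336981384/185 ≈ 4.2344e+8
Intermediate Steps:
q(U, o) = -4 + (-112 + o)/(3 + U) (q(U, o) = -4 + (o - 112)/(U + 3) = -4 + (-112 + o)/(3 + U))
(-37995 + 16489)*(-19685 + q(-188, 211)) = (-37995 + 16489)*(-19685 + (-124 + 211 - 4*(-188))/(3 - 188)) = -21506*(-19685 + (-124 + 211 + 752)/(-185)) = -21506*(-19685 - 1/185*839) = -21506*(-19685 - 839/185) = -21506*(-3642564/185) = 78336981384/185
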